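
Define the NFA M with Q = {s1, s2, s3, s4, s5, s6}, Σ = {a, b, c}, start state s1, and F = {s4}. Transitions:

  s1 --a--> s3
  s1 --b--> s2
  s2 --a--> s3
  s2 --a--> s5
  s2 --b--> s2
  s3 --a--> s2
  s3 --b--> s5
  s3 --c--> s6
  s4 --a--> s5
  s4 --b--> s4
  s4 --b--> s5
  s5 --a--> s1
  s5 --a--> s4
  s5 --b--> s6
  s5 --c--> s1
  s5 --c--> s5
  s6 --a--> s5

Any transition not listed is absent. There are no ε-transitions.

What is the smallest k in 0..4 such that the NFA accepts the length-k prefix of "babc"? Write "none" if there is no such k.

none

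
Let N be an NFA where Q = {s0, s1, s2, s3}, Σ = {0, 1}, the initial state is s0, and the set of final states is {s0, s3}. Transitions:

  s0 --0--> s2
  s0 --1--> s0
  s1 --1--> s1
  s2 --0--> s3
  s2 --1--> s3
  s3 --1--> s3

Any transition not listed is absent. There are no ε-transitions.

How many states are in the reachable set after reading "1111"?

1

Start in {s0}.
Read '1': s0→{s0}; now {s0}.
Read '1': s0→{s0}; now {s0}.
Read '1': s0→{s0}; now {s0}.
Read '1': s0→{s0}; now {s0}.
That set has 1 state.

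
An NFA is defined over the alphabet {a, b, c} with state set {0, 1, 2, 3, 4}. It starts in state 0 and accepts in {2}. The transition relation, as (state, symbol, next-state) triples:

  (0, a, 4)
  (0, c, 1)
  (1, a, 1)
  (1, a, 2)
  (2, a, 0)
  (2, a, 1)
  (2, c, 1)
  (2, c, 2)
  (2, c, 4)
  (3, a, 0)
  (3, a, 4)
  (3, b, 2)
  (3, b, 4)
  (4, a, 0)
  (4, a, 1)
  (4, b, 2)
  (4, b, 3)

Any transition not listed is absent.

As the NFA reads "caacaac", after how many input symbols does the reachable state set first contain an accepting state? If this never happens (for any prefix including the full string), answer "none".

Start in {0}.
Read 'c': {0} → {1}.
Read 'a': {1} → {1, 2}.
None of the earlier sets intersect F, but {1, 2} does.

2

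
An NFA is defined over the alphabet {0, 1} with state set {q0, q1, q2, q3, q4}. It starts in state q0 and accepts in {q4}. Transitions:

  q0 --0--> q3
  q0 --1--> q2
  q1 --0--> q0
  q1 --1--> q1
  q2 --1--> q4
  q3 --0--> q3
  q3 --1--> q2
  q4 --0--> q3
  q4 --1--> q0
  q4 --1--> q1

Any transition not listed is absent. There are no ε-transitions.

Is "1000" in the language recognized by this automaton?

No

Start in {q0}.
Read '1': q0→{q2}; now {q2}.
Read '0': q2→∅; now ∅.
The set is empty and remains empty for the remaining 2 symbols.
The final set ∅ contains no accepting state.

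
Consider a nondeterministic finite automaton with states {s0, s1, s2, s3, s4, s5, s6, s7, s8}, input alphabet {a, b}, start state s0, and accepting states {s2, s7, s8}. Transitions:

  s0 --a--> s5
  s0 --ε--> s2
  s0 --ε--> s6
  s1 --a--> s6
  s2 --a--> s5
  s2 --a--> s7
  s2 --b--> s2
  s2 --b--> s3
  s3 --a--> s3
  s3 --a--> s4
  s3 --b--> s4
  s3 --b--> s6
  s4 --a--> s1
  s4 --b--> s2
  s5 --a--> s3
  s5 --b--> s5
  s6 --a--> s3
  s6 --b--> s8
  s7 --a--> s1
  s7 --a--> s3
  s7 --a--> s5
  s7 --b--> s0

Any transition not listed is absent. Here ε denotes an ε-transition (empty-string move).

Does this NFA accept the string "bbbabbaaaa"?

Start: ε-closure({s0}) = {s0, s2, s6}.
Read 'b': s0→∅, s2→{s2, s3}, s6→{s8}; now {s2, s3, s8}.
Read 'b': s2→{s2, s3}, s3→{s4, s6}, s8→∅; now {s2, s3, s4, s6}.
Read 'b': s2→{s2, s3}, s3→{s4, s6}, s4→{s2}, s6→{s8}; now {s2, s3, s4, s6, s8}.
Read 'a': s2→{s5, s7}, s3→{s3, s4}, s4→{s1}, s6→{s3}, s8→∅; now {s1, s3, s4, s5, s7}.
Read 'b': s1→∅, s3→{s4, s6}, s4→{s2}, s5→{s5}, s7→{s0}; now {s0, s2, s4, s5, s6}.
Read 'b': s0→∅, s2→{s2, s3}, s4→{s2}, s5→{s5}, s6→{s8}; now {s2, s3, s5, s8}.
Read 'a': s2→{s5, s7}, s3→{s3, s4}, s5→{s3}, s8→∅; now {s3, s4, s5, s7}.
Read 'a': s3→{s3, s4}, s4→{s1}, s5→{s3}, s7→{s1, s3, s5}; now {s1, s3, s4, s5}.
Read 'a': s1→{s6}, s3→{s3, s4}, s4→{s1}, s5→{s3}; now {s1, s3, s4, s6}.
Read 'a': s1→{s6}, s3→{s3, s4}, s4→{s1}, s6→{s3}; now {s1, s3, s4, s6}.
The final set {s1, s3, s4, s6} contains no accepting state.

No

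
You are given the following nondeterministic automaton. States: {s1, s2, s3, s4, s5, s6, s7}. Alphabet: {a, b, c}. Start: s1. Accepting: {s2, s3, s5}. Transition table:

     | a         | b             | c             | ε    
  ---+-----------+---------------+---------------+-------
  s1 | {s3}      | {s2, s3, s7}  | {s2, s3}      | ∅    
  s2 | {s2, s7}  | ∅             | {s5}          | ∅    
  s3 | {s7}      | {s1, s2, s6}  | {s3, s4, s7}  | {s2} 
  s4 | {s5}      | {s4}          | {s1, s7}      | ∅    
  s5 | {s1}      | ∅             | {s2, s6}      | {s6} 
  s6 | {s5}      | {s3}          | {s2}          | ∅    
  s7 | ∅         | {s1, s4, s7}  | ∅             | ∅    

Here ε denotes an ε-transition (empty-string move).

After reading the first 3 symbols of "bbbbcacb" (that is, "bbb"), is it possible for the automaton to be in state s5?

Start in {s1}.
Read 'b': s1→{s2, s3, s7}; now {s2, s3, s7}.
Read 'b': s2→∅, s3→{s1, s2, s6}, s7→{s1, s4, s7}; now {s1, s2, s4, s6, s7}.
Read 'b': s1→{s2, s3, s7}, s2→∅, s4→{s4}, s6→{s3}, s7→{s1, s4, s7}; now {s1, s2, s3, s4, s7}.
State s5 is not in {s1, s2, s3, s4, s7}.

No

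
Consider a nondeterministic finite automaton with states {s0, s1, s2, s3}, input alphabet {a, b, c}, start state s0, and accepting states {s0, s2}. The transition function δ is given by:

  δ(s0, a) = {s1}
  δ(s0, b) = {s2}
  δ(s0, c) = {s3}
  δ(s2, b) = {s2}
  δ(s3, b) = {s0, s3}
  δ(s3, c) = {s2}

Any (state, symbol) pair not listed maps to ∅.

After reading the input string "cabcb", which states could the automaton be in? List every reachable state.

Start in {s0}.
Read 'c': s0→{s3}; now {s3}.
Read 'a': s3→∅; now ∅.
The set is empty and remains empty for the remaining 3 symbols.

∅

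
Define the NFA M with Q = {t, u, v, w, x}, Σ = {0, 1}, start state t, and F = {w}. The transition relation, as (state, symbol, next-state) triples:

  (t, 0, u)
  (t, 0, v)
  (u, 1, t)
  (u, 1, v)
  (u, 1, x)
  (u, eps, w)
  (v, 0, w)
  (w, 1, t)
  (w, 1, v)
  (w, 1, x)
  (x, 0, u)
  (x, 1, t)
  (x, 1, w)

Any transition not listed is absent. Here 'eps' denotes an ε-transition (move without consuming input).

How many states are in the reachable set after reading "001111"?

Start in {t}.
Read '0': t→{u, v}; union {u, v}; ε-closure = {u, v, w}.
Read '0': u→∅, v→{w}, w→∅; now {w}.
Read '1': w→{t, v, x}; now {t, v, x}.
Read '1': t→∅, v→∅, x→{t, w}; now {t, w}.
Read '1': t→∅, w→{t, v, x}; now {t, v, x}.
Read '1': t→∅, v→∅, x→{t, w}; now {t, w}.
That set has 2 states.

2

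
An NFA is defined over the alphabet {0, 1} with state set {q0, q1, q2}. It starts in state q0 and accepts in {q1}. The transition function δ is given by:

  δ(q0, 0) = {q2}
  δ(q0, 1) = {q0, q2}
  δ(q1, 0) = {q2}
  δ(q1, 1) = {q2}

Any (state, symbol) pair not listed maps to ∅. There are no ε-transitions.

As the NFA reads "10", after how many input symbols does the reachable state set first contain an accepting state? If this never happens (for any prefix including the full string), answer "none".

Start in {q0}.
Read '1': {q0} → {q0, q2}.
Read '0': {q0, q2} → {q2}.
No reachable set along the way intersects F.

none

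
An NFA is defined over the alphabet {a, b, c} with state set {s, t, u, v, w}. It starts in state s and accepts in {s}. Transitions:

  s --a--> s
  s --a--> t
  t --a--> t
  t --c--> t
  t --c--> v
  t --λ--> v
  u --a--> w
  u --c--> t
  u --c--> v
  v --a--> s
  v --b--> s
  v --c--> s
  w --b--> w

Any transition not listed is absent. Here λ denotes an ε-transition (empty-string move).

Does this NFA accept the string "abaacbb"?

No

Start in {s}.
Read 'a': {s} → {s, t, v}.
Read 'b': {s, t, v} → {s}.
Read 'a': {s} → {s, t, v}.
Read 'a': {s, t, v} → {s, t, v}.
Read 'c': {s, t, v} → {s, t, v}.
Read 'b': {s, t, v} → {s}.
Read 'b': {s} → ∅.
The final set ∅ contains no accepting state.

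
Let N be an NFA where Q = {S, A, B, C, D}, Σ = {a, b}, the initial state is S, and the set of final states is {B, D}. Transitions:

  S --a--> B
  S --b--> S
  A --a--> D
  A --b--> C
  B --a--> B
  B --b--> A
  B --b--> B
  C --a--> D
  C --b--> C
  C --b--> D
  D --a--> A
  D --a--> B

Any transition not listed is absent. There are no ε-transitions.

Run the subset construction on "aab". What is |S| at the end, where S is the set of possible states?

2

Start in {S}.
Read 'a': S→{B}; now {B}.
Read 'a': B→{B}; now {B}.
Read 'b': B→{A, B}; now {A, B}.
That set has 2 states.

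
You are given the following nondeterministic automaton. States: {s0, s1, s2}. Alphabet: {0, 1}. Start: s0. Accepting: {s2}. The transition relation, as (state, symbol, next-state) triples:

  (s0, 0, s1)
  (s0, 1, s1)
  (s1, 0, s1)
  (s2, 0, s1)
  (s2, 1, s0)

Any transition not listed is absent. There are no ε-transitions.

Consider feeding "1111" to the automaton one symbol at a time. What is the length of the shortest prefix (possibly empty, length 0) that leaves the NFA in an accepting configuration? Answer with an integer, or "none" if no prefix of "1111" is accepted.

Start in {s0}.
Read '1': s0→{s1}; now {s1}.
Read '1': s1→∅; now ∅.
The set is empty and remains empty for the remaining 2 symbols.
No reachable set along the way intersects F.

none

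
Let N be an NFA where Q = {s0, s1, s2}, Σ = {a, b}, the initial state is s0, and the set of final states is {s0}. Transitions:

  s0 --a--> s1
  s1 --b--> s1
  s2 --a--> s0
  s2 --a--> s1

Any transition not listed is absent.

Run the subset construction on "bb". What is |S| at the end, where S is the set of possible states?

0

Start in {s0}.
Read 'b': s0→∅; now ∅.
The set is empty and remains empty for the remaining 1 symbol.
That set has 0 states.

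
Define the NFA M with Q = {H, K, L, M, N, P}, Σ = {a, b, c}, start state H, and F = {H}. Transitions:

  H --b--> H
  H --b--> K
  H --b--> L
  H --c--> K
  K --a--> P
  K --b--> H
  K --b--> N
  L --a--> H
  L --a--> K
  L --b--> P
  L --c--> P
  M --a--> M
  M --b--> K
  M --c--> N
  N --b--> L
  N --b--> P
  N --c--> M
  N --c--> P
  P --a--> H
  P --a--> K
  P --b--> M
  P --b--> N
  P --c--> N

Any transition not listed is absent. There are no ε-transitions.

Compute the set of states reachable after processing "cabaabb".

Start in {H}.
Read 'c': H→{K}; now {K}.
Read 'a': K→{P}; now {P}.
Read 'b': P→{M, N}; now {M, N}.
Read 'a': M→{M}, N→∅; now {M}.
Read 'a': M→{M}; now {M}.
Read 'b': M→{K}; now {K}.
Read 'b': K→{H, N}; now {H, N}.

{H, N}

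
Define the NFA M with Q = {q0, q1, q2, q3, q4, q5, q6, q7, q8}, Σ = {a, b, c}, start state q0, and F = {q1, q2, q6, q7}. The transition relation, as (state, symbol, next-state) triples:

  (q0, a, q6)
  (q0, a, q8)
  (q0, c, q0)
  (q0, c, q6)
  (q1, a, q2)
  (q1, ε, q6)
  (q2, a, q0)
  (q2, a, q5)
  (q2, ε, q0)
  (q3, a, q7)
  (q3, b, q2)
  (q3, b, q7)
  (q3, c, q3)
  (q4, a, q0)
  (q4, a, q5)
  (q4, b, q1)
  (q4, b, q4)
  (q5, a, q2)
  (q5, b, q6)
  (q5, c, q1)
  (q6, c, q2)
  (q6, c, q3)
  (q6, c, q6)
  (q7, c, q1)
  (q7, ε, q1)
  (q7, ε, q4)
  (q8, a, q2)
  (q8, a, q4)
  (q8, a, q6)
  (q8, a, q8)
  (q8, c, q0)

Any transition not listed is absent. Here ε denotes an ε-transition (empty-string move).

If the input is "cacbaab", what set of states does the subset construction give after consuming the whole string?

Start in {q0}.
Read 'c': q0→{q0, q6}; now {q0, q6}.
Read 'a': q0→{q6, q8}, q6→∅; now {q6, q8}.
Read 'c': q6→{q2, q3, q6}, q8→{q0}; now {q0, q2, q3, q6}.
Read 'b': q0→∅, q2→∅, q3→{q2, q7}, q6→∅; union {q2, q7}; ε-closure = {q0, q1, q2, q4, q6, q7}.
Read 'a': q0→{q6, q8}, q1→{q2}, q2→{q0, q5}, q4→{q0, q5}, q6→∅, q7→∅; now {q0, q2, q5, q6, q8}.
Read 'a': q0→{q6, q8}, q2→{q0, q5}, q5→{q2}, q6→∅, q8→{q2, q4, q6, q8}; now {q0, q2, q4, q5, q6, q8}.
Read 'b': q0→∅, q2→∅, q4→{q1, q4}, q5→{q6}, q6→∅, q8→∅; now {q1, q4, q6}.

{q1, q4, q6}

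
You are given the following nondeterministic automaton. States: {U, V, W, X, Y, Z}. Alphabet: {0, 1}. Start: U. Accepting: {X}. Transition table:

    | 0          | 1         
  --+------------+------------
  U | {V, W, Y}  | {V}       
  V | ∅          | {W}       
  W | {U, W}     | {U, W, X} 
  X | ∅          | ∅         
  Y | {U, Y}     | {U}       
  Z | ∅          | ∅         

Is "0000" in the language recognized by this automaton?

No

Start in {U}.
Read '0': {U} → {V, W, Y}.
Read '0': {V, W, Y} → {U, W, Y}.
Read '0': {U, W, Y} → {U, V, W, Y}.
Read '0': {U, V, W, Y} → {U, V, W, Y}.
The final set {U, V, W, Y} contains no accepting state.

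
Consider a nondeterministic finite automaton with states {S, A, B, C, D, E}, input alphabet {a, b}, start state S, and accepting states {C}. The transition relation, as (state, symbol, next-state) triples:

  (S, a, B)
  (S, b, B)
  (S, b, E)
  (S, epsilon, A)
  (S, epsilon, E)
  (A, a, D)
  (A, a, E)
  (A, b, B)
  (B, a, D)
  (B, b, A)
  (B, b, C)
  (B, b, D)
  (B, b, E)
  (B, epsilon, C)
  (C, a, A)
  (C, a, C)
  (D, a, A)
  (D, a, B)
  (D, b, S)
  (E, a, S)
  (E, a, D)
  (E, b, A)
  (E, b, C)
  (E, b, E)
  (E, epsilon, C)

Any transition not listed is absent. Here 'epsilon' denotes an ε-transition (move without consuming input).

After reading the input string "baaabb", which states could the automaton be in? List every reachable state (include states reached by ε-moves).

{S, A, B, C, D, E}

Start: ε-closure({S}) = {S, A, C, E}.
Read 'b': S→{B, E}, A→{B}, C→∅, E→{A, C, E}; now {A, B, C, E}.
Read 'a': A→{D, E}, B→{D}, C→{A, C}, E→{S, D}; now {S, A, C, D, E}.
Read 'a': S→{B}, A→{D, E}, C→{A, C}, D→{A, B}, E→{S, D}; now {S, A, B, C, D, E}.
Read 'a': S→{B}, A→{D, E}, B→{D}, C→{A, C}, D→{A, B}, E→{S, D}; now {S, A, B, C, D, E}.
Read 'b': S→{B, E}, A→{B}, B→{A, C, D, E}, C→∅, D→{S}, E→{A, C, E}; now {S, A, B, C, D, E}.
Read 'b': S→{B, E}, A→{B}, B→{A, C, D, E}, C→∅, D→{S}, E→{A, C, E}; now {S, A, B, C, D, E}.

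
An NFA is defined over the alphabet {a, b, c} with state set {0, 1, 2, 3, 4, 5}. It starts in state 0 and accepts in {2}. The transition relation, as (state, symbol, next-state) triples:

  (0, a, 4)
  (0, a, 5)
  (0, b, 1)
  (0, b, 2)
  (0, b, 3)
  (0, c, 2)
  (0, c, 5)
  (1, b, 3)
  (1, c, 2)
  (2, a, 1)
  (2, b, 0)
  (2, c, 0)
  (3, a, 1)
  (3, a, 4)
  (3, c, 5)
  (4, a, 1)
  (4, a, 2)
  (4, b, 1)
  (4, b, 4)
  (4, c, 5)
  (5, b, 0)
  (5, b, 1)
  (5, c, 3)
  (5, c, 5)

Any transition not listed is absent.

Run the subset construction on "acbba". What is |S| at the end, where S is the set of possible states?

2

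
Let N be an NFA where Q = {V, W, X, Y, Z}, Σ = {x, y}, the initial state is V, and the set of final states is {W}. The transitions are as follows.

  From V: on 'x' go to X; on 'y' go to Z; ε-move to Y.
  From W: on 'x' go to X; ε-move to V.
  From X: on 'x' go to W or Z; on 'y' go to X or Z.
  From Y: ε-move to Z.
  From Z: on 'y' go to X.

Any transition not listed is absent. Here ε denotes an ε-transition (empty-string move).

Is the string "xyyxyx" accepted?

Start: ε-closure({V}) = {V, Y, Z}.
Read 'x': V→{X}, Y→∅, Z→∅; now {X}.
Read 'y': X→{X, Z}; now {X, Z}.
Read 'y': X→{X, Z}, Z→{X}; now {X, Z}.
Read 'x': X→{W, Z}, Z→∅; union {W, Z}; ε-closure = {V, W, Y, Z}.
Read 'y': V→{Z}, W→∅, Y→∅, Z→{X}; now {X, Z}.
Read 'x': X→{W, Z}, Z→∅; union {W, Z}; ε-closure = {V, W, Y, Z}.
The final set {V, W, Y, Z} contains the accepting state W.

Yes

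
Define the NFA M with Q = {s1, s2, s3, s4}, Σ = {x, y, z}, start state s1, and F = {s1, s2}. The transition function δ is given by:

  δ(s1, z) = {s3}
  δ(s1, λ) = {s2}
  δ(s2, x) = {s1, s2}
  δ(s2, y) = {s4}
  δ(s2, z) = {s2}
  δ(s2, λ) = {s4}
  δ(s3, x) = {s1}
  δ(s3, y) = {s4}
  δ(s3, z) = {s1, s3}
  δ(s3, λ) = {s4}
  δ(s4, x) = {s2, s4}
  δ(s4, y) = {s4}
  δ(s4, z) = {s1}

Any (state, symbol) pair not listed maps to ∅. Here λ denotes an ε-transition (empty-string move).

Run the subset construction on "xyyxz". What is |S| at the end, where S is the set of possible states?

Start: ε-closure({s1}) = {s1, s2, s4}.
Read 'x': {s1, s2, s4} → {s1, s2, s4}.
Read 'y': {s1, s2, s4} → {s4}.
Read 'y': {s4} → {s4}.
Read 'x': {s4} → {s2, s4}.
Read 'z': {s2, s4} → {s1, s2, s4}.
That set has 3 states.

3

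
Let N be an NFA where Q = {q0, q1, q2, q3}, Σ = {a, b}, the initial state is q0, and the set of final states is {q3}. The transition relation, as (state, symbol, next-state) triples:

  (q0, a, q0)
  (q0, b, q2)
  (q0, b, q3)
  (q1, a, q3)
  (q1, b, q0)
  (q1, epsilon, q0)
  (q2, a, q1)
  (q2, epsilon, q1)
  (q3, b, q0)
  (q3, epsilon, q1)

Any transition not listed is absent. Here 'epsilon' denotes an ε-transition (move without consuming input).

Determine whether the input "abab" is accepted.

Yes

Start in {q0}.
Read 'a': {q0} → {q0}.
Read 'b': {q0} → {q0, q1, q2, q3}.
Read 'a': {q0, q1, q2, q3} → {q0, q1, q3}.
Read 'b': {q0, q1, q3} → {q0, q1, q2, q3}.
The final set {q0, q1, q2, q3} contains the accepting state q3.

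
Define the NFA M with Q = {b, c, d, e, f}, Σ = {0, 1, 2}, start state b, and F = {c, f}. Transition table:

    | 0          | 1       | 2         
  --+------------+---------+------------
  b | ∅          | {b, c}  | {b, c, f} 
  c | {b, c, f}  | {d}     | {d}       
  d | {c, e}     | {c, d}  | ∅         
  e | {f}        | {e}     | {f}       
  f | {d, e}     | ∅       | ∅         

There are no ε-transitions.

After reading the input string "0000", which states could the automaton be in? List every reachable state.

∅

Start in {b}.
Read '0': b→∅; now ∅.
The set is empty and remains empty for the remaining 3 symbols.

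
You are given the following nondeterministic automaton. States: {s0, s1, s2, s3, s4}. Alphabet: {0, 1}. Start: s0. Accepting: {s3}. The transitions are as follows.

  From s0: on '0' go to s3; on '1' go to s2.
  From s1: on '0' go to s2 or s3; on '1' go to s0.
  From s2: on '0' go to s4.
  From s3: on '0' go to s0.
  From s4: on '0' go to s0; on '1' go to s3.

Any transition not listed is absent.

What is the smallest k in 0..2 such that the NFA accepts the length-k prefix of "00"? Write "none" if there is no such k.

1

Start in {s0}.
Read '0': {s0} → {s3}.
None of the earlier sets intersect F, but {s3} does.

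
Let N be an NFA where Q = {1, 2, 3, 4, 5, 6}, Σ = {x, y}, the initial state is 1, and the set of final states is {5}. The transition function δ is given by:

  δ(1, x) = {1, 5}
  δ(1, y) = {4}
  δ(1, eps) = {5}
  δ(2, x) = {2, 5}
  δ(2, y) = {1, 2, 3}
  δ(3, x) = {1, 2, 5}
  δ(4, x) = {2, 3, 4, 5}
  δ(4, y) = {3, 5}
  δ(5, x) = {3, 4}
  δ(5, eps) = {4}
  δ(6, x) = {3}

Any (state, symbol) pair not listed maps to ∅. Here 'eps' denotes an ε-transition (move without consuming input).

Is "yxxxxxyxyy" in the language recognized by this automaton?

Start: ε-closure({1}) = {1, 4, 5}.
Read 'y': 1→{4}, 4→{3, 5}, 5→∅; now {3, 4, 5}.
Read 'x': 3→{1, 2, 5}, 4→{2, 3, 4, 5}, 5→{3, 4}; now {1, 2, 3, 4, 5}.
Read 'x': 1→{1, 5}, 2→{2, 5}, 3→{1, 2, 5}, 4→{2, 3, 4, 5}, 5→{3, 4}; now {1, 2, 3, 4, 5}.
Read 'x': 1→{1, 5}, 2→{2, 5}, 3→{1, 2, 5}, 4→{2, 3, 4, 5}, 5→{3, 4}; now {1, 2, 3, 4, 5}.
Read 'x': 1→{1, 5}, 2→{2, 5}, 3→{1, 2, 5}, 4→{2, 3, 4, 5}, 5→{3, 4}; now {1, 2, 3, 4, 5}.
Read 'x': 1→{1, 5}, 2→{2, 5}, 3→{1, 2, 5}, 4→{2, 3, 4, 5}, 5→{3, 4}; now {1, 2, 3, 4, 5}.
Read 'y': 1→{4}, 2→{1, 2, 3}, 3→∅, 4→{3, 5}, 5→∅; now {1, 2, 3, 4, 5}.
Read 'x': 1→{1, 5}, 2→{2, 5}, 3→{1, 2, 5}, 4→{2, 3, 4, 5}, 5→{3, 4}; now {1, 2, 3, 4, 5}.
Read 'y': 1→{4}, 2→{1, 2, 3}, 3→∅, 4→{3, 5}, 5→∅; now {1, 2, 3, 4, 5}.
Read 'y': 1→{4}, 2→{1, 2, 3}, 3→∅, 4→{3, 5}, 5→∅; now {1, 2, 3, 4, 5}.
The final set {1, 2, 3, 4, 5} contains the accepting state 5.

Yes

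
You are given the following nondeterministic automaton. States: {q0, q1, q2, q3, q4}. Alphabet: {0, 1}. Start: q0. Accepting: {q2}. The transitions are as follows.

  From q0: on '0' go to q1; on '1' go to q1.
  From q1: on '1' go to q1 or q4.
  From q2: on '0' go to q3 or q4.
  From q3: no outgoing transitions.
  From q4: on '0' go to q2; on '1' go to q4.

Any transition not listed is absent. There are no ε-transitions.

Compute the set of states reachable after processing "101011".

Start in {q0}.
Read '1': {q0} → {q1}.
Read '0': {q1} → ∅.
The set is empty and remains empty for the remaining 4 symbols.

∅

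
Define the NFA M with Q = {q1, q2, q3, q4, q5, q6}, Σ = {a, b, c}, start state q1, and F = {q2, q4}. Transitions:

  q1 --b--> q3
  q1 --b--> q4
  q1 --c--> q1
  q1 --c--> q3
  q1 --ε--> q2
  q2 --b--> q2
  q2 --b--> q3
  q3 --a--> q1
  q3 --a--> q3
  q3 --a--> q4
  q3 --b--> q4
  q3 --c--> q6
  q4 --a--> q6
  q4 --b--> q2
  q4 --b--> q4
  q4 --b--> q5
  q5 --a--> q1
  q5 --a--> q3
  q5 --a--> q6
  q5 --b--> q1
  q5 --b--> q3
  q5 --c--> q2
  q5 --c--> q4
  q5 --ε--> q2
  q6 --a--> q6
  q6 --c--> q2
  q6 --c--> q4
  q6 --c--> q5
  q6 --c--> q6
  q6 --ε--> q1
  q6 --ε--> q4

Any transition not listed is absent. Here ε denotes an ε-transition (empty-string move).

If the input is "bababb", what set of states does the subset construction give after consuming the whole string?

{q1, q2, q3, q4, q5}

Start: ε-closure({q1}) = {q1, q2}.
Read 'b': {q1, q2} → {q2, q3, q4}.
Read 'a': {q2, q3, q4} → {q1, q2, q3, q4, q6}.
Read 'b': {q1, q2, q3, q4, q6} → {q2, q3, q4, q5}.
Read 'a': {q2, q3, q4, q5} → {q1, q2, q3, q4, q6}.
Read 'b': {q1, q2, q3, q4, q6} → {q2, q3, q4, q5}.
Read 'b': {q2, q3, q4, q5} → {q1, q2, q3, q4, q5}.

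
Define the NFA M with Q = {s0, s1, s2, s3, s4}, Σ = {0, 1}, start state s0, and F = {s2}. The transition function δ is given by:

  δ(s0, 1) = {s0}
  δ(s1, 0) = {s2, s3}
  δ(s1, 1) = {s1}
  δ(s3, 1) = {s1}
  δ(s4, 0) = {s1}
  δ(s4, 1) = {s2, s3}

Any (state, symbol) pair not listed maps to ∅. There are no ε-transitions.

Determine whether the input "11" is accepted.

No

Start in {s0}.
Read '1': {s0} → {s0}.
Read '1': {s0} → {s0}.
The final set {s0} contains no accepting state.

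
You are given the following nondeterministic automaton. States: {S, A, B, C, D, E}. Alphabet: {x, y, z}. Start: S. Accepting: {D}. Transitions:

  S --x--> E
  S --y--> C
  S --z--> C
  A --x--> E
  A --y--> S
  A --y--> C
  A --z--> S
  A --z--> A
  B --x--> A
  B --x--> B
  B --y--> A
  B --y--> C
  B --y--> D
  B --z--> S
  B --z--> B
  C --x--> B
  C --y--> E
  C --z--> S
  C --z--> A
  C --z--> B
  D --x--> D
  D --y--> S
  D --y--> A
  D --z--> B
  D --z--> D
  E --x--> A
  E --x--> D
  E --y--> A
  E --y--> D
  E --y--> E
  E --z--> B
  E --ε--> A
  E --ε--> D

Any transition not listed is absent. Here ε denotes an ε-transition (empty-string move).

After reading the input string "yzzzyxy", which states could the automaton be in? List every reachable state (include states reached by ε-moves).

Start in {S}.
Read 'y': {S} → {C}.
Read 'z': {C} → {S, A, B}.
Read 'z': {S, A, B} → {S, A, B, C}.
Read 'z': {S, A, B, C} → {S, A, B, C}.
Read 'y': {S, A, B, C} → {S, A, C, D, E}.
Read 'x': {S, A, C, D, E} → {A, B, D, E}.
Read 'y': {A, B, D, E} → {S, A, C, D, E}.

{S, A, C, D, E}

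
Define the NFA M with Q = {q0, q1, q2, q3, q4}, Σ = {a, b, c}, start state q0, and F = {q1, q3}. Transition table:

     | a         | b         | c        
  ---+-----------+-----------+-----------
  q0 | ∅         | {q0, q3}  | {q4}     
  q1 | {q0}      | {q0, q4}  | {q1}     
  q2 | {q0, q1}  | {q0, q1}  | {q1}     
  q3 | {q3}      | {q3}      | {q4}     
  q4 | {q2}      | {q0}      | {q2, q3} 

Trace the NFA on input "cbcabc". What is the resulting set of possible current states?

{q1, q4}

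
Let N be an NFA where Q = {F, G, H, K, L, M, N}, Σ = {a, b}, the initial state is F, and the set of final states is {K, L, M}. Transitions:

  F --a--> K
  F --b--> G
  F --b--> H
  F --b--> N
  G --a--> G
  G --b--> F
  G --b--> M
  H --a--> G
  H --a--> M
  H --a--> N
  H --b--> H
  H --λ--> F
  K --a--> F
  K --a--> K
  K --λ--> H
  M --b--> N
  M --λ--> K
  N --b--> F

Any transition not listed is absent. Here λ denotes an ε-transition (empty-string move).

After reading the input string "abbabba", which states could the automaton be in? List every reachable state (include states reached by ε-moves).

{F, G, H, K, M, N}

Start in {F}.
Read 'a': {F} → {F, H, K}.
Read 'b': {F, H, K} → {F, G, H, N}.
Read 'b': {F, G, H, N} → {F, G, H, K, M, N}.
Read 'a': {F, G, H, K, M, N} → {F, G, H, K, M, N}.
Read 'b': {F, G, H, K, M, N} → {F, G, H, K, M, N}.
Read 'b': {F, G, H, K, M, N} → {F, G, H, K, M, N}.
Read 'a': {F, G, H, K, M, N} → {F, G, H, K, M, N}.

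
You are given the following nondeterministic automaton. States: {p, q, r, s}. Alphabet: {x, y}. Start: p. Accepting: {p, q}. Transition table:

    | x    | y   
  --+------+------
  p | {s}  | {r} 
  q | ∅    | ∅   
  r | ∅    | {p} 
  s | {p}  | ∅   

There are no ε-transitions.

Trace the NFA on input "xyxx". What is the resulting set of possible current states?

Start in {p}.
Read 'x': {p} → {s}.
Read 'y': {s} → ∅.
The set is empty and remains empty for the remaining 2 symbols.

∅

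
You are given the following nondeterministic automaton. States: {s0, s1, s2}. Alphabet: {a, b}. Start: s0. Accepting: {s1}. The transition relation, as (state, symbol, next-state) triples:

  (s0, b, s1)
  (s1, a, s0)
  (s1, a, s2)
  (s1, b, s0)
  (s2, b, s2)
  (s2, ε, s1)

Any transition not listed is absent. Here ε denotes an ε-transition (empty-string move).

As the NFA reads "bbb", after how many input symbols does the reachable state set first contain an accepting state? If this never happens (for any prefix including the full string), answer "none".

1

Start in {s0}.
Read 'b': {s0} → {s1}.
None of the earlier sets intersect F, but {s1} does.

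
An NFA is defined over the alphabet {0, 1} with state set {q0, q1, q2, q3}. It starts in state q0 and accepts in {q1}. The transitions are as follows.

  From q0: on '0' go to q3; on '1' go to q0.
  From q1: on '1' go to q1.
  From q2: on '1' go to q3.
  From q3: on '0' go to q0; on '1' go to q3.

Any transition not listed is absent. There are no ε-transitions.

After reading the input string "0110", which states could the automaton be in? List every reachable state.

{q0}

Start in {q0}.
Read '0': {q0} → {q3}.
Read '1': {q3} → {q3}.
Read '1': {q3} → {q3}.
Read '0': {q3} → {q0}.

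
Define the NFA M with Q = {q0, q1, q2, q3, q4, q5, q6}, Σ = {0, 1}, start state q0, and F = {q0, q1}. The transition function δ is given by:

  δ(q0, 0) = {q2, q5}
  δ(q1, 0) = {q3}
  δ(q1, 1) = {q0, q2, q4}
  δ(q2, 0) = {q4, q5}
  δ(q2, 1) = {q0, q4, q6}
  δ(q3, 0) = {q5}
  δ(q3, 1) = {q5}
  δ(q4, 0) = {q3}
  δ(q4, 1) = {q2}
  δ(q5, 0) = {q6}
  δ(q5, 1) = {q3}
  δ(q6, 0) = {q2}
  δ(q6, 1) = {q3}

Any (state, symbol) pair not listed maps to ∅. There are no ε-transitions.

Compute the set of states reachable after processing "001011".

{q0, q4, q5, q6}

Start in {q0}.
Read '0': q0→{q2, q5}; now {q2, q5}.
Read '0': q2→{q4, q5}, q5→{q6}; now {q4, q5, q6}.
Read '1': q4→{q2}, q5→{q3}, q6→{q3}; now {q2, q3}.
Read '0': q2→{q4, q5}, q3→{q5}; now {q4, q5}.
Read '1': q4→{q2}, q5→{q3}; now {q2, q3}.
Read '1': q2→{q0, q4, q6}, q3→{q5}; now {q0, q4, q5, q6}.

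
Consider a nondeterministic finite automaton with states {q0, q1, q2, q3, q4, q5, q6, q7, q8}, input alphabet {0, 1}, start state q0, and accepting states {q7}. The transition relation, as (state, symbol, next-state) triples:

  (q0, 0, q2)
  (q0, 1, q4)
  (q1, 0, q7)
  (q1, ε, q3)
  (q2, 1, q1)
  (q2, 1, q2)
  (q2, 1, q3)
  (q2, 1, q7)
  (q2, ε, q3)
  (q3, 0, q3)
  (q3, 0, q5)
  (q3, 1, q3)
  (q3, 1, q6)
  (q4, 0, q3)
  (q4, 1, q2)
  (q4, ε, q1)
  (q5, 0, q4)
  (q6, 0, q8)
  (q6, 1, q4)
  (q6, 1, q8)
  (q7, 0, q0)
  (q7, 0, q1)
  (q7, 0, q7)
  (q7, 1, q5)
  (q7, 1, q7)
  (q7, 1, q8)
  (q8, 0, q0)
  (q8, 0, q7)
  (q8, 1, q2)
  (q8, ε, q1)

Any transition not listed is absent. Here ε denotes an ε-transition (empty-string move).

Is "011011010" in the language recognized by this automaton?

Yes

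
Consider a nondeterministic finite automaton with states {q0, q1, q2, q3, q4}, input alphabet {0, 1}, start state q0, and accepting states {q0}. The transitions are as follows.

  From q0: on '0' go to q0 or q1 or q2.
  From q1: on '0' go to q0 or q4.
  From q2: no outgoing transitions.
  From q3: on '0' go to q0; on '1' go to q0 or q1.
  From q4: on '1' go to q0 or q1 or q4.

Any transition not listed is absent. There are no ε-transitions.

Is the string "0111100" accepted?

No

Start in {q0}.
Read '0': q0→{q0, q1, q2}; now {q0, q1, q2}.
Read '1': q0→∅, q1→∅, q2→∅; now ∅.
The set is empty and remains empty for the remaining 5 symbols.
The final set ∅ contains no accepting state.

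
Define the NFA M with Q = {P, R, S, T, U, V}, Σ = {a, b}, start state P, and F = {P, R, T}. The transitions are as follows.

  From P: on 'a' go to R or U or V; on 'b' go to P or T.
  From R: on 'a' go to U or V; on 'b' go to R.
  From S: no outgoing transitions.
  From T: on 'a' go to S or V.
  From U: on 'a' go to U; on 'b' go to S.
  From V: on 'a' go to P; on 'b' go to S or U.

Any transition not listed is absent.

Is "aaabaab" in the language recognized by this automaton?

Yes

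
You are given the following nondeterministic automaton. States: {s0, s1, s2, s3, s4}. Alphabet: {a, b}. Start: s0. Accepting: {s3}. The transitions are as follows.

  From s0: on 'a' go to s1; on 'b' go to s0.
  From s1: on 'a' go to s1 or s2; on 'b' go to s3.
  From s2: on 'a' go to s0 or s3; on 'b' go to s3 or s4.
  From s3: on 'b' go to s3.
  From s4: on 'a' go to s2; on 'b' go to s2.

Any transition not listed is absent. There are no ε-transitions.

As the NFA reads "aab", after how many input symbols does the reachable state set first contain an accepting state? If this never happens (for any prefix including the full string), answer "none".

3

Start in {s0}.
Read 'a': {s0} → {s1}.
Read 'a': {s1} → {s1, s2}.
Read 'b': {s1, s2} → {s3, s4}.
None of the earlier sets intersect F, but {s3, s4} does.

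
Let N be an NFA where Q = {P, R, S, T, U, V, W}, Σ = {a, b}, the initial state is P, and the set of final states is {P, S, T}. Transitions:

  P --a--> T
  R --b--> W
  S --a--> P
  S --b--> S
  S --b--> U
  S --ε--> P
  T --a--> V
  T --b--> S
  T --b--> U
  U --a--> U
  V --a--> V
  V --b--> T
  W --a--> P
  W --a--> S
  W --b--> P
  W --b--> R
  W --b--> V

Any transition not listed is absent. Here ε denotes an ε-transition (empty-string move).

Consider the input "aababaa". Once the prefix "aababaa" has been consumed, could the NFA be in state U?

Start in {P}.
Read 'a': P→{T}; now {T}.
Read 'a': T→{V}; now {V}.
Read 'b': V→{T}; now {T}.
Read 'a': T→{V}; now {V}.
Read 'b': V→{T}; now {T}.
Read 'a': T→{V}; now {V}.
Read 'a': V→{V}; now {V}.
State U is not in {V}.

No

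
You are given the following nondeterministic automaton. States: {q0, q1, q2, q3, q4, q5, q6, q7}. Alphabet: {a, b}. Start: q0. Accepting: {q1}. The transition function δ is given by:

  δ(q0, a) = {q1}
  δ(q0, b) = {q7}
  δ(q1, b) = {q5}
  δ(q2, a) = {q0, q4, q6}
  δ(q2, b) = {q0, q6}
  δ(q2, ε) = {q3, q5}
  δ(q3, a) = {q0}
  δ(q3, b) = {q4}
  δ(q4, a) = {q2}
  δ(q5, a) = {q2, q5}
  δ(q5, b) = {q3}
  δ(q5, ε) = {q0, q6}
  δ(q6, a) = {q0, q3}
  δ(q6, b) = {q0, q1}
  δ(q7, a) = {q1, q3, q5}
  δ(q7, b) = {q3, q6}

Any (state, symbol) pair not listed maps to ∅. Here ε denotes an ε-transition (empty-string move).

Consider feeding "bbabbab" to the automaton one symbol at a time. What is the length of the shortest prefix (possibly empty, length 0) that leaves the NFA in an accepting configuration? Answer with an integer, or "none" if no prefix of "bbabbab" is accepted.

none

Start in {q0}.
Read 'b': q0→{q7}; now {q7}.
Read 'b': q7→{q3, q6}; now {q3, q6}.
Read 'a': q3→{q0}, q6→{q0, q3}; now {q0, q3}.
Read 'b': q0→{q7}, q3→{q4}; now {q4, q7}.
Read 'b': q4→∅, q7→{q3, q6}; now {q3, q6}.
Read 'a': q3→{q0}, q6→{q0, q3}; now {q0, q3}.
Read 'b': q0→{q7}, q3→{q4}; now {q4, q7}.
No reachable set along the way intersects F.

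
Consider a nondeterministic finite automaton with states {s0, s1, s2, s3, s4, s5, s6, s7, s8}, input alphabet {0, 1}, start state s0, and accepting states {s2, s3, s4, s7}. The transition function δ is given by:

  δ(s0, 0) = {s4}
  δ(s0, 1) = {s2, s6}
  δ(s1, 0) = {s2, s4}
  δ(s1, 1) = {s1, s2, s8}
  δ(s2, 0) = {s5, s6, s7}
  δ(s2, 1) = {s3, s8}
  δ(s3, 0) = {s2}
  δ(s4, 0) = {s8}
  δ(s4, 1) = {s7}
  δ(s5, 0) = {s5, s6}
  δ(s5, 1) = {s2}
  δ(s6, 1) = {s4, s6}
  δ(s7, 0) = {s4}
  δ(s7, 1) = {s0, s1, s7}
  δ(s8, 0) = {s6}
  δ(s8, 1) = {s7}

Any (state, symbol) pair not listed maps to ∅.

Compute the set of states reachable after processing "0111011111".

Start in {s0}.
Read '0': s0→{s4}; now {s4}.
Read '1': s4→{s7}; now {s7}.
Read '1': s7→{s0, s1, s7}; now {s0, s1, s7}.
Read '1': s0→{s2, s6}, s1→{s1, s2, s8}, s7→{s0, s1, s7}; now {s0, s1, s2, s6, s7, s8}.
Read '0': s0→{s4}, s1→{s2, s4}, s2→{s5, s6, s7}, s6→∅, s7→{s4}, s8→{s6}; now {s2, s4, s5, s6, s7}.
Read '1': s2→{s3, s8}, s4→{s7}, s5→{s2}, s6→{s4, s6}, s7→{s0, s1, s7}; now {s0, s1, s2, s3, s4, s6, s7, s8}.
Read '1': s0→{s2, s6}, s1→{s1, s2, s8}, s2→{s3, s8}, s3→∅, s4→{s7}, s6→{s4, s6}, s7→{s0, s1, s7}, s8→{s7}; now {s0, s1, s2, s3, s4, s6, s7, s8}.
Read '1': s0→{s2, s6}, s1→{s1, s2, s8}, s2→{s3, s8}, s3→∅, s4→{s7}, s6→{s4, s6}, s7→{s0, s1, s7}, s8→{s7}; now {s0, s1, s2, s3, s4, s6, s7, s8}.
Read '1': s0→{s2, s6}, s1→{s1, s2, s8}, s2→{s3, s8}, s3→∅, s4→{s7}, s6→{s4, s6}, s7→{s0, s1, s7}, s8→{s7}; now {s0, s1, s2, s3, s4, s6, s7, s8}.
Read '1': s0→{s2, s6}, s1→{s1, s2, s8}, s2→{s3, s8}, s3→∅, s4→{s7}, s6→{s4, s6}, s7→{s0, s1, s7}, s8→{s7}; now {s0, s1, s2, s3, s4, s6, s7, s8}.

{s0, s1, s2, s3, s4, s6, s7, s8}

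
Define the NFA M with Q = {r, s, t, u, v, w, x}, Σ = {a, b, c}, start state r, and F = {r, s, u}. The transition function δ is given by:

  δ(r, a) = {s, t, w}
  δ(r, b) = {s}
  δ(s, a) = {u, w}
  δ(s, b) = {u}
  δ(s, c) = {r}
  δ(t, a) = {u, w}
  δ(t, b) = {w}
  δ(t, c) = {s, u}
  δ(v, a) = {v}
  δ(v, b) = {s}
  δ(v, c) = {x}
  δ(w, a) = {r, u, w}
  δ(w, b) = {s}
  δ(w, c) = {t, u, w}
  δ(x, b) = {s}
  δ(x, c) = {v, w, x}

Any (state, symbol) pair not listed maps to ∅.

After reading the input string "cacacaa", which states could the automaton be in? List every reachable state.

Start in {r}.
Read 'c': r→∅; now ∅.
The set is empty and remains empty for the remaining 6 symbols.

∅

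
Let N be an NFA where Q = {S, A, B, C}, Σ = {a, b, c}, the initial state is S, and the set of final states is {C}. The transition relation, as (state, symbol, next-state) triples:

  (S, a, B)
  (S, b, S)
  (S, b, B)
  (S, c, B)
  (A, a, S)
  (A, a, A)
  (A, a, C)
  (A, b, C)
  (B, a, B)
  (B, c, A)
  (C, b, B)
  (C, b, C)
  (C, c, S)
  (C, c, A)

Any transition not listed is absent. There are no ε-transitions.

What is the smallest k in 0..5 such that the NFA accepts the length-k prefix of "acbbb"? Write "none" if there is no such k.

3

Start in {S}.
Read 'a': {S} → {B}.
Read 'c': {B} → {A}.
Read 'b': {A} → {C}.
None of the earlier sets intersect F, but {C} does.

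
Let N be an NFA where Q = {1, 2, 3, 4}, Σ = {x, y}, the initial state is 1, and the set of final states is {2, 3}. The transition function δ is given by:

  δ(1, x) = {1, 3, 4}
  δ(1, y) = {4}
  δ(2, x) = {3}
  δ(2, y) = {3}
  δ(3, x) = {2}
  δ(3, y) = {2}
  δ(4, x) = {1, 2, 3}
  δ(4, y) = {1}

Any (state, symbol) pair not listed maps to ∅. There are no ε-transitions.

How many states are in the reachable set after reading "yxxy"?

Start in {1}.
Read 'y': {1} → {4}.
Read 'x': {4} → {1, 2, 3}.
Read 'x': {1, 2, 3} → {1, 2, 3, 4}.
Read 'y': {1, 2, 3, 4} → {1, 2, 3, 4}.
That set has 4 states.

4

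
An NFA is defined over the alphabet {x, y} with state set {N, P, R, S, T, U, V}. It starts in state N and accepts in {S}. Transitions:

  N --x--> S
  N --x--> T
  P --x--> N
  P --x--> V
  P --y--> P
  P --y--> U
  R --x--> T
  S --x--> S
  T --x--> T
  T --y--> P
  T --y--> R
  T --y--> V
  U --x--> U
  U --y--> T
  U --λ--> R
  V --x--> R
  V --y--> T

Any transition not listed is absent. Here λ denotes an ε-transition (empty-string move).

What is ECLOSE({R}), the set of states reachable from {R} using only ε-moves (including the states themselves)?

Begin with {R}.
No ε-moves leave this set, so the closure equals the set itself.

{R}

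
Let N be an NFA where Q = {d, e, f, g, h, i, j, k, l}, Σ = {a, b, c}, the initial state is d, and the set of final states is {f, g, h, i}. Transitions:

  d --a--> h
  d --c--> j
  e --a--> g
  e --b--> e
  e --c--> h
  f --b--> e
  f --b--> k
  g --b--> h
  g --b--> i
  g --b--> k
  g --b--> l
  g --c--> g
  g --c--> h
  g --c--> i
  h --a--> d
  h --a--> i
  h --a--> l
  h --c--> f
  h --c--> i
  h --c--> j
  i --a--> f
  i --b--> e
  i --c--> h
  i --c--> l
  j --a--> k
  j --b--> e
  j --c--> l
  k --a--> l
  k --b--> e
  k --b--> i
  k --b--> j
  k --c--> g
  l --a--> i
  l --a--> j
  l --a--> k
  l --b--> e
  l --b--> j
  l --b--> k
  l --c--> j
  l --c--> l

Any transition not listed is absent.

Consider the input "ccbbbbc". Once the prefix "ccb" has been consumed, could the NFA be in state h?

No

Start in {d}.
Read 'c': {d} → {j}.
Read 'c': {j} → {l}.
Read 'b': {l} → {e, j, k}.
State h is not in {e, j, k}.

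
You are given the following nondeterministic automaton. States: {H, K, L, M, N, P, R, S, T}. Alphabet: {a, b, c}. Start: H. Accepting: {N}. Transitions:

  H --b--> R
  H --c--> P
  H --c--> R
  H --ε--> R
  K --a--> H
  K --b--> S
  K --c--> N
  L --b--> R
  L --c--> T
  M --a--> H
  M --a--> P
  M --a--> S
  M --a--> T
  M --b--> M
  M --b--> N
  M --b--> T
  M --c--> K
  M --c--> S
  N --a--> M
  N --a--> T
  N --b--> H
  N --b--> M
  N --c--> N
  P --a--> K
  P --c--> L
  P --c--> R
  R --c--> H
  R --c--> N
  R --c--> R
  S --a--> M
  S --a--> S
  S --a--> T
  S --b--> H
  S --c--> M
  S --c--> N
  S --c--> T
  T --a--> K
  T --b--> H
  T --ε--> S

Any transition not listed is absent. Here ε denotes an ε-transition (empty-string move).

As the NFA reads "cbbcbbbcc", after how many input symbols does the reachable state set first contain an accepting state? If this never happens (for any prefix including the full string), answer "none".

Start: ε-closure({H}) = {H, R}.
Read 'c': {H, R} → {H, N, P, R}.
None of the earlier sets intersect F, but {H, N, P, R} does.

1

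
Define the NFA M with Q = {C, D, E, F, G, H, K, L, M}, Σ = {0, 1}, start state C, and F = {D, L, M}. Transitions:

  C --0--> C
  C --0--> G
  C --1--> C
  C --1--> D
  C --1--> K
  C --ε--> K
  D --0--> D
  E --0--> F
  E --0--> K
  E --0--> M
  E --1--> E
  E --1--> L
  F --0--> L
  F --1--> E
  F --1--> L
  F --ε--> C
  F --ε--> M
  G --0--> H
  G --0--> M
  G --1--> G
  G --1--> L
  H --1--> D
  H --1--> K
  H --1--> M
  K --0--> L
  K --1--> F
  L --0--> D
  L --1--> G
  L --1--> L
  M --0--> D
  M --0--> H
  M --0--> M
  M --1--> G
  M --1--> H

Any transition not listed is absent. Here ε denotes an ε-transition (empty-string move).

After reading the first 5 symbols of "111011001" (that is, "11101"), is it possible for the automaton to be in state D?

Yes

Start: ε-closure({C}) = {C, K}.
Read '1': {C, K} → {C, D, F, K, M}.
Read '1': {C, D, F, K, M} → {C, D, E, F, G, H, K, L, M}.
Read '1': {C, D, E, F, G, H, K, L, M} → {C, D, E, F, G, H, K, L, M}.
Read '0': {C, D, E, F, G, H, K, L, M} → {C, D, F, G, H, K, L, M}.
Read '1': {C, D, F, G, H, K, L, M} → {C, D, E, F, G, H, K, L, M}.
State D is in {C, D, E, F, G, H, K, L, M}.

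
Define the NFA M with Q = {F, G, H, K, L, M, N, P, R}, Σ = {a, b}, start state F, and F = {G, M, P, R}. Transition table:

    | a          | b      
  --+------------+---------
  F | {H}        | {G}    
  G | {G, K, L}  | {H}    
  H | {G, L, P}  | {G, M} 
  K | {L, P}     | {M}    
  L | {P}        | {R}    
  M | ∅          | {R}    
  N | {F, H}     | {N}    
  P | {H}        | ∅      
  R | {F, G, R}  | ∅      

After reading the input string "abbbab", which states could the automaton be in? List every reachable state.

{H, M, R}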